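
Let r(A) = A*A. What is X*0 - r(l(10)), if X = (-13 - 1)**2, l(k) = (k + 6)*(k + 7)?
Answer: -73984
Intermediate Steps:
l(k) = (6 + k)*(7 + k)
X = 196 (X = (-14)**2 = 196)
r(A) = A**2
X*0 - r(l(10)) = 196*0 - (42 + 10**2 + 13*10)**2 = 0 - (42 + 100 + 130)**2 = 0 - 1*272**2 = 0 - 1*73984 = 0 - 73984 = -73984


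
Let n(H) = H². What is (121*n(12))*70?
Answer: 1219680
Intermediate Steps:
(121*n(12))*70 = (121*12²)*70 = (121*144)*70 = 17424*70 = 1219680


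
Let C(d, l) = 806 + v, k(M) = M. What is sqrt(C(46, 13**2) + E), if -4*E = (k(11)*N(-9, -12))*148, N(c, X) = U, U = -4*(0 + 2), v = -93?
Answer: 63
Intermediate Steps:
U = -8 (U = -4*2 = -8)
N(c, X) = -8
C(d, l) = 713 (C(d, l) = 806 - 93 = 713)
E = 3256 (E = -11*(-8)*148/4 = -(-22)*148 = -1/4*(-13024) = 3256)
sqrt(C(46, 13**2) + E) = sqrt(713 + 3256) = sqrt(3969) = 63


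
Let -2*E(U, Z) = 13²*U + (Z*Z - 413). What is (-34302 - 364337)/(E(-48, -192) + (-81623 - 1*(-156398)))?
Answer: -797278/121211 ≈ -6.5776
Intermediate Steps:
E(U, Z) = 413/2 - 169*U/2 - Z²/2 (E(U, Z) = -(13²*U + (Z*Z - 413))/2 = -(169*U + (Z² - 413))/2 = -(169*U + (-413 + Z²))/2 = -(-413 + Z² + 169*U)/2 = 413/2 - 169*U/2 - Z²/2)
(-34302 - 364337)/(E(-48, -192) + (-81623 - 1*(-156398))) = (-34302 - 364337)/((413/2 - 169/2*(-48) - ½*(-192)²) + (-81623 - 1*(-156398))) = -398639/((413/2 + 4056 - ½*36864) + (-81623 + 156398)) = -398639/((413/2 + 4056 - 18432) + 74775) = -398639/(-28339/2 + 74775) = -398639/121211/2 = -398639*2/121211 = -797278/121211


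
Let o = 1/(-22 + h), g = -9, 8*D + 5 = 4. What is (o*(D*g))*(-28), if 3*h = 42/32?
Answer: 168/115 ≈ 1.4609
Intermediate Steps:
D = -⅛ (D = -5/8 + (⅛)*4 = -5/8 + ½ = -⅛ ≈ -0.12500)
h = 7/16 (h = (42/32)/3 = (42*(1/32))/3 = (⅓)*(21/16) = 7/16 ≈ 0.43750)
o = -16/345 (o = 1/(-22 + 7/16) = 1/(-345/16) = -16/345 ≈ -0.046377)
(o*(D*g))*(-28) = -(-2)*(-9)/345*(-28) = -16/345*9/8*(-28) = -6/115*(-28) = 168/115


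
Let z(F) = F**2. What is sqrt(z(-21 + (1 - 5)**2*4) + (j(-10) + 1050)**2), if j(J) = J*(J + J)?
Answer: sqrt(1564349) ≈ 1250.7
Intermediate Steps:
j(J) = 2*J**2 (j(J) = J*(2*J) = 2*J**2)
sqrt(z(-21 + (1 - 5)**2*4) + (j(-10) + 1050)**2) = sqrt((-21 + (1 - 5)**2*4)**2 + (2*(-10)**2 + 1050)**2) = sqrt((-21 + (-4)**2*4)**2 + (2*100 + 1050)**2) = sqrt((-21 + 16*4)**2 + (200 + 1050)**2) = sqrt((-21 + 64)**2 + 1250**2) = sqrt(43**2 + 1562500) = sqrt(1849 + 1562500) = sqrt(1564349)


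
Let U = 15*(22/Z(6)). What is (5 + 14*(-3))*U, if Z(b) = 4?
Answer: -6105/2 ≈ -3052.5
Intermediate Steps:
U = 165/2 (U = 15*(22/4) = 15*(22*(¼)) = 15*(11/2) = 165/2 ≈ 82.500)
(5 + 14*(-3))*U = (5 + 14*(-3))*(165/2) = (5 - 42)*(165/2) = -37*165/2 = -6105/2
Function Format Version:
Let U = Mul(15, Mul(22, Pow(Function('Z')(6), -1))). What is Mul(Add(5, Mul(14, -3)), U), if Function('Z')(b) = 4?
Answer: Rational(-6105, 2) ≈ -3052.5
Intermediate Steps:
U = Rational(165, 2) (U = Mul(15, Mul(22, Pow(4, -1))) = Mul(15, Mul(22, Rational(1, 4))) = Mul(15, Rational(11, 2)) = Rational(165, 2) ≈ 82.500)
Mul(Add(5, Mul(14, -3)), U) = Mul(Add(5, Mul(14, -3)), Rational(165, 2)) = Mul(Add(5, -42), Rational(165, 2)) = Mul(-37, Rational(165, 2)) = Rational(-6105, 2)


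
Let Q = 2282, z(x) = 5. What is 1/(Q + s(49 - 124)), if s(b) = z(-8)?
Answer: 1/2287 ≈ 0.00043725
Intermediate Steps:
s(b) = 5
1/(Q + s(49 - 124)) = 1/(2282 + 5) = 1/2287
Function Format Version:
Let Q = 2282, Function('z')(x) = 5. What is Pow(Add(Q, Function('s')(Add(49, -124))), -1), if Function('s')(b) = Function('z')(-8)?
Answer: Rational(1, 2287) ≈ 0.00043725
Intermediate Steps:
Function('s')(b) = 5
Pow(Add(Q, Function('s')(Add(49, -124))), -1) = Pow(Add(2282, 5), -1) = Pow(2287, -1) = Rational(1, 2287)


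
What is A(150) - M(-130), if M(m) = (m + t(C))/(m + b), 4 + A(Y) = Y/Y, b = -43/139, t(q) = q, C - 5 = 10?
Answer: -70324/18113 ≈ -3.8825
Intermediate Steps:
C = 15 (C = 5 + 10 = 15)
b = -43/139 (b = -43*1/139 = -43/139 ≈ -0.30935)
A(Y) = -3 (A(Y) = -4 + Y/Y = -4 + 1 = -3)
M(m) = (15 + m)/(-43/139 + m) (M(m) = (m + 15)/(m - 43/139) = (15 + m)/(-43/139 + m))
A(150) - M(-130) = -3 - 139*(15 - 130)/(-43 + 139*(-130)) = -3 - 139*(-115)/(-43 - 18070) = -3 - 139*(-115)/(-18113) = -3 - 139*(-1)*(-115)/18113 = -3 - 1*15985/18113 = -3 - 15985/18113 = -70324/18113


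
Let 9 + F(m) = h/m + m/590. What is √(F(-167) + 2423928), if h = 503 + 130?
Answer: √23531756114664830/98530 ≈ 1556.9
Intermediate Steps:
h = 633
F(m) = -9 + 633/m + m/590 (F(m) = -9 + (633/m + m/590) = -9 + 633/m + m/590)
√(F(-167) + 2423928) = √((-9 + 633/(-167) + (1/590)*(-167)) + 2423928) = √((-9 + 633*(-1/167) - 167/590) + 2423928) = √((-9 - 633/167 - 167/590) + 2423928) = √(-1288129/98530 + 2423928) = √(238828337711/98530) = √23531756114664830/98530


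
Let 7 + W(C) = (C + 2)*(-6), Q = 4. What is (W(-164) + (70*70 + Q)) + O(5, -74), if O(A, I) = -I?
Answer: 5943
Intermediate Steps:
W(C) = -19 - 6*C (W(C) = -7 + (C + 2)*(-6) = -7 + (2 + C)*(-6) = -7 + (-12 - 6*C) = -19 - 6*C)
(W(-164) + (70*70 + Q)) + O(5, -74) = ((-19 - 6*(-164)) + (70*70 + 4)) - 1*(-74) = ((-19 + 984) + (4900 + 4)) + 74 = (965 + 4904) + 74 = 5869 + 74 = 5943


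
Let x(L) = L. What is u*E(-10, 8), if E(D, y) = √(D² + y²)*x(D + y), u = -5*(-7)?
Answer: -140*√41 ≈ -896.44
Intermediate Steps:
u = 35
E(D, y) = √(D² + y²)*(D + y)
u*E(-10, 8) = 35*(√((-10)² + 8²)*(-10 + 8)) = 35*(√(100 + 64)*(-2)) = 35*(√164*(-2)) = 35*((2*√41)*(-2)) = 35*(-4*√41) = -140*√41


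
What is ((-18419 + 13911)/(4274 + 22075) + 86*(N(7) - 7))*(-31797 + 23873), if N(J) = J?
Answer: 35721392/26349 ≈ 1355.7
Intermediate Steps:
((-18419 + 13911)/(4274 + 22075) + 86*(N(7) - 7))*(-31797 + 23873) = ((-18419 + 13911)/(4274 + 22075) + 86*(7 - 7))*(-31797 + 23873) = (-4508/26349 + 86*0)*(-7924) = (-4508*1/26349 + 0)*(-7924) = (-4508/26349 + 0)*(-7924) = -4508/26349*(-7924) = 35721392/26349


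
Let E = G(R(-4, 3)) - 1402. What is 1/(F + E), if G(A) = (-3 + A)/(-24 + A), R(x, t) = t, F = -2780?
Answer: -1/4182 ≈ -0.00023912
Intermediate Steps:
G(A) = (-3 + A)/(-24 + A)
E = -1402 (E = (-3 + 3)/(-24 + 3) - 1402 = 0/(-21) - 1402 = -1/21*0 - 1402 = 0 - 1402 = -1402)
1/(F + E) = 1/(-2780 - 1402) = 1/(-4182) = -1/4182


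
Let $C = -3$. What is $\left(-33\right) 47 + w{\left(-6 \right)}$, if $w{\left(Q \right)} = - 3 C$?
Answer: $-1542$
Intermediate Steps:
$w{\left(Q \right)} = 9$ ($w{\left(Q \right)} = \left(-3\right) \left(-3\right) = 9$)
$\left(-33\right) 47 + w{\left(-6 \right)} = \left(-33\right) 47 + 9 = -1551 + 9 = -1542$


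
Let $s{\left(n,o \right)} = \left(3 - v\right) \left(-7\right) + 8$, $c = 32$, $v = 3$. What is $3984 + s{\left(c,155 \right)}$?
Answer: $3992$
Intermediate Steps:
$s{\left(n,o \right)} = 8$ ($s{\left(n,o \right)} = \left(3 - 3\right) \left(-7\right) + 8 = 0 \left(-7\right) + 8 = 0 + 8 = 8$)
$3984 + s{\left(c,155 \right)} = 3984 + 8 = 3992$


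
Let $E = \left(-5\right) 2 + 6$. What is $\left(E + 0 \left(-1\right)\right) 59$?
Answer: $-236$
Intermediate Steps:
$E = -4$ ($E = -10 + 6 = -4$)
$\left(E + 0 \left(-1\right)\right) 59 = \left(-4 + 0 \left(-1\right)\right) 59 = \left(-4 + 0\right) 59 = \left(-4\right) 59 = -236$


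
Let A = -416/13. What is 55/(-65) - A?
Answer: 405/13 ≈ 31.154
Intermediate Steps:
A = -32 (A = -416*1/13 = -32)
55/(-65) - A = 55/(-65) - 1*(-32) = 55*(-1/65) + 32 = -11/13 + 32 = 405/13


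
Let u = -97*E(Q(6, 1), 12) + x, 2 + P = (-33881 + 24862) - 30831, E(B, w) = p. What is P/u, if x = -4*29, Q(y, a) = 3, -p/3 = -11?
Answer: 39852/3317 ≈ 12.014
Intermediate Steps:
p = 33 (p = -3*(-11) = 33)
E(B, w) = 33
x = -116
P = -39852 (P = -2 + ((-33881 + 24862) - 30831) = -2 + (-9019 - 30831) = -2 - 39850 = -39852)
u = -3317 (u = -97*33 - 116 = -3201 - 116 = -3317)
P/u = -39852/(-3317) = -39852*(-1/3317) = 39852/3317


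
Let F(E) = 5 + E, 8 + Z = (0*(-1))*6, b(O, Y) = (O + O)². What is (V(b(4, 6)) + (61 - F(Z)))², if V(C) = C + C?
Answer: 36864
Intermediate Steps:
b(O, Y) = 4*O² (b(O, Y) = (2*O)² = 4*O²)
Z = -8 (Z = -8 + (0*(-1))*6 = -8 + 0*6 = -8 + 0 = -8)
V(C) = 2*C
(V(b(4, 6)) + (61 - F(Z)))² = (2*(4*4²) + (61 - (5 - 8)))² = (2*(4*16) + (61 - 1*(-3)))² = (2*64 + (61 + 3))² = (128 + 64)² = 192² = 36864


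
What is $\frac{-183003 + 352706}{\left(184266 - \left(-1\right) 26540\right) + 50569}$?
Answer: $\frac{169703}{261375} \approx 0.64927$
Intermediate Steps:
$\frac{-183003 + 352706}{\left(184266 - \left(-1\right) 26540\right) + 50569} = \frac{169703}{\left(184266 - -26540\right) + 50569} = \frac{169703}{\left(184266 + 26540\right) + 50569} = \frac{169703}{210806 + 50569} = \frac{169703}{261375}$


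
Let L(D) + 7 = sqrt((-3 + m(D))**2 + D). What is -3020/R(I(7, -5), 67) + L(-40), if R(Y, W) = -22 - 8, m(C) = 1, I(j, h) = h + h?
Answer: 281/3 + 6*I ≈ 93.667 + 6.0*I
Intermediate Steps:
I(j, h) = 2*h
R(Y, W) = -30
L(D) = -7 + sqrt(4 + D) (L(D) = -7 + sqrt((-3 + 1)**2 + D) = -7 + sqrt((-2)**2 + D) = -7 + sqrt(4 + D))
-3020/R(I(7, -5), 67) + L(-40) = -3020/(-30) + (-7 + sqrt(4 - 40)) = -3020*(-1/30) + (-7 + sqrt(-36)) = 302/3 + (-7 + 6*I) = 281/3 + 6*I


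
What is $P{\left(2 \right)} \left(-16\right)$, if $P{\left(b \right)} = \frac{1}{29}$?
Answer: $- \frac{16}{29} \approx -0.55172$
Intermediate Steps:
$P{\left(b \right)} = \frac{1}{29}$
$P{\left(2 \right)} \left(-16\right) = \frac{1}{29} \left(-16\right) = - \frac{16}{29}$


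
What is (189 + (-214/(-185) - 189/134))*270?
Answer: 126333567/2479 ≈ 50962.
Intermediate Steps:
(189 + (-214/(-185) - 189/134))*270 = (189 + (-214*(-1/185) - 189*1/134))*270 = (189 + (214/185 - 189/134))*270 = (189 - 6289/24790)*270 = (4679021/24790)*270 = 126333567/2479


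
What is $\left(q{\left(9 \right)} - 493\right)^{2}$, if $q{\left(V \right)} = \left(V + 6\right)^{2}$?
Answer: $71824$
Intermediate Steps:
$q{\left(V \right)} = \left(6 + V\right)^{2}$
$\left(q{\left(9 \right)} - 493\right)^{2} = \left(\left(6 + 9\right)^{2} - 493\right)^{2} = \left(15^{2} - 493\right)^{2} = \left(225 - 493\right)^{2} = \left(-268\right)^{2} = 71824$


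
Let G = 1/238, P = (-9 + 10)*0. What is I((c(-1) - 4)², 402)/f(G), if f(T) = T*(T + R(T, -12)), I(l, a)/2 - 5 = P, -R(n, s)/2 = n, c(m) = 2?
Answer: -566440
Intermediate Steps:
P = 0 (P = 1*0 = 0)
G = 1/238 ≈ 0.0042017
R(n, s) = -2*n
I(l, a) = 10 (I(l, a) = 10 + 2*0 = 10 + 0 = 10)
f(T) = -T² (f(T) = T*(T - 2*T) = T*(-T) = -T²)
I((c(-1) - 4)², 402)/f(G) = 10/((-(1/238)²)) = 10/((-1*1/56644)) = 10/(-1/56644) = 10*(-56644) = -566440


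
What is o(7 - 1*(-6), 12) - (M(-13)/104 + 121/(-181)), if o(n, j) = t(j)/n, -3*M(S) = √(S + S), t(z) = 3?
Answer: 2116/2353 + I*√26/312 ≈ 0.89928 + 0.016343*I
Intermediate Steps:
M(S) = -√2*√S/3 (M(S) = -√(S + S)/3 = -√2*√S/3)
o(n, j) = 3/n
o(7 - 1*(-6), 12) - (M(-13)/104 + 121/(-181)) = 3/(7 - 1*(-6)) - (-√2*√(-13)/3/104 + 121/(-181)) = 3/(7 + 6) - (-√2*I*√13/3*(1/104) + 121*(-1/181)) = 3/13 - (-I*√26/3*(1/104) - 121/181) = 3*(1/13) - (-I*√26/312 - 121/181) = 3/13 - (-121/181 - I*√26/312) = 3/13 + (121/181 + I*√26/312) = 2116/2353 + I*√26/312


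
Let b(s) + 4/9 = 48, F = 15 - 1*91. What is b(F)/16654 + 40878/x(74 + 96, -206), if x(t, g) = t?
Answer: 1531778167/6370155 ≈ 240.46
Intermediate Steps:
F = -76 (F = 15 - 91 = -76)
b(s) = 428/9 (b(s) = -4/9 + 48 = 428/9)
b(F)/16654 + 40878/x(74 + 96, -206) = (428/9)/16654 + 40878/(74 + 96) = (428/9)*(1/16654) + 40878/170 = 214/74943 + 40878*(1/170) = 214/74943 + 20439/85 = 1531778167/6370155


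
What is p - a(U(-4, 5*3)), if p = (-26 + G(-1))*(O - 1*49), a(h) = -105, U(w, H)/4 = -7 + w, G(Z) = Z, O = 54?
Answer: -30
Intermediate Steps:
U(w, H) = -28 + 4*w (U(w, H) = 4*(-7 + w) = -28 + 4*w)
p = -135 (p = (-26 - 1)*(54 - 1*49) = -27*(54 - 49) = -27*5 = -135)
p - a(U(-4, 5*3)) = -135 - 1*(-105) = -135 + 105 = -30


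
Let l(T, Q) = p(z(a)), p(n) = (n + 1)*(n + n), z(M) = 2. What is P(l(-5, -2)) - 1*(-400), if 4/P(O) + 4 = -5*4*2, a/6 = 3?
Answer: 4399/11 ≈ 399.91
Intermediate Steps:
a = 18 (a = 6*3 = 18)
p(n) = 2*n*(1 + n) (p(n) = (1 + n)*(2*n) = 2*n*(1 + n))
l(T, Q) = 12 (l(T, Q) = 2*2*(1 + 2) = 2*2*3 = 12)
P(O) = -1/11 (P(O) = 4/(-4 - 5*4*2) = 4/(-4 - 20*2) = 4/(-4 - 40) = 4/(-44) = 4*(-1/44) = -1/11)
P(l(-5, -2)) - 1*(-400) = -1/11 - 1*(-400) = -1/11 + 400 = 4399/11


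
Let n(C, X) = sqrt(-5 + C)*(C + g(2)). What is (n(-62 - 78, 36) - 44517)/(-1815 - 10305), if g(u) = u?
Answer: 14839/4040 + 23*I*sqrt(145)/2020 ≈ 3.673 + 0.13711*I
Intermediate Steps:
n(C, X) = sqrt(-5 + C)*(2 + C) (n(C, X) = sqrt(-5 + C)*(C + 2) = sqrt(-5 + C)*(2 + C))
(n(-62 - 78, 36) - 44517)/(-1815 - 10305) = (sqrt(-5 + (-62 - 78))*(2 + (-62 - 78)) - 44517)/(-1815 - 10305) = (sqrt(-5 - 140)*(2 - 140) - 44517)/(-12120) = (sqrt(-145)*(-138) - 44517)*(-1/12120) = ((I*sqrt(145))*(-138) - 44517)*(-1/12120) = (-138*I*sqrt(145) - 44517)*(-1/12120) = (-44517 - 138*I*sqrt(145))*(-1/12120) = 14839/4040 + 23*I*sqrt(145)/2020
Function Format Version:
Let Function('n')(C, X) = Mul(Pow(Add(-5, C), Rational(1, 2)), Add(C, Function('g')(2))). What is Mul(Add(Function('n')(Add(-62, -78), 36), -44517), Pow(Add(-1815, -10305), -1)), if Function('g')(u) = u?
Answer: Add(Rational(14839, 4040), Mul(Rational(23, 2020), I, Pow(145, Rational(1, 2)))) ≈ Add(3.6730, Mul(0.13711, I))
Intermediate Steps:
Function('n')(C, X) = Mul(Pow(Add(-5, C), Rational(1, 2)), Add(2, C)) (Function('n')(C, X) = Mul(Pow(Add(-5, C), Rational(1, 2)), Add(C, 2)) = Mul(Pow(Add(-5, C), Rational(1, 2)), Add(2, C)))
Mul(Add(Function('n')(Add(-62, -78), 36), -44517), Pow(Add(-1815, -10305), -1)) = Mul(Add(Mul(Pow(Add(-5, Add(-62, -78)), Rational(1, 2)), Add(2, Add(-62, -78))), -44517), Pow(Add(-1815, -10305), -1)) = Mul(Add(Mul(Pow(Add(-5, -140), Rational(1, 2)), Add(2, -140)), -44517), Pow(-12120, -1)) = Mul(Add(Mul(Pow(-145, Rational(1, 2)), -138), -44517), Rational(-1, 12120)) = Mul(Add(Mul(Mul(I, Pow(145, Rational(1, 2))), -138), -44517), Rational(-1, 12120)) = Mul(Add(Mul(-138, I, Pow(145, Rational(1, 2))), -44517), Rational(-1, 12120)) = Mul(Add(-44517, Mul(-138, I, Pow(145, Rational(1, 2)))), Rational(-1, 12120)) = Add(Rational(14839, 4040), Mul(Rational(23, 2020), I, Pow(145, Rational(1, 2))))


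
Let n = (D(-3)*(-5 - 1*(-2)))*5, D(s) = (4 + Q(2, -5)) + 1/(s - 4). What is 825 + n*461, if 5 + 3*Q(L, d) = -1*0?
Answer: -100255/7 ≈ -14322.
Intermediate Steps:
Q(L, d) = -5/3 (Q(L, d) = -5/3 + (-1*0)/3 = -5/3 + (1/3)*0 = -5/3 + 0 = -5/3)
D(s) = 7/3 + 1/(-4 + s) (D(s) = (4 - 5/3) + 1/(s - 4) = 7/3 + 1/(-4 + s))
n = -230/7 (n = (((-25 + 7*(-3))/(3*(-4 - 3)))*(-5 - 1*(-2)))*5 = (((1/3)*(-25 - 21)/(-7))*(-5 + 2))*5 = (((1/3)*(-1/7)*(-46))*(-3))*5 = ((46/21)*(-3))*5 = -46/7*5 = -230/7 ≈ -32.857)
825 + n*461 = 825 - 230/7*461 = 825 - 106030/7 = -100255/7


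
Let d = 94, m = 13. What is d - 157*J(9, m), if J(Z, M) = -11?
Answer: 1821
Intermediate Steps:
d - 157*J(9, m) = 94 - 157*(-11) = 94 + 1727 = 1821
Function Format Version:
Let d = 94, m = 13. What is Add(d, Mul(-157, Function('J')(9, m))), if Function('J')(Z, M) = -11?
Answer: 1821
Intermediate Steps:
Add(d, Mul(-157, Function('J')(9, m))) = Add(94, Mul(-157, -11)) = Add(94, 1727) = 1821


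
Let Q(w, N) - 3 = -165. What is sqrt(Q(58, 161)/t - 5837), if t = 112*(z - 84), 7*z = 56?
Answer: I*sqrt(6608022806)/1064 ≈ 76.4*I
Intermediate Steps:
z = 8 (z = (1/7)*56 = 8)
Q(w, N) = -162 (Q(w, N) = 3 - 165 = -162)
t = -8512 (t = 112*(8 - 84) = 112*(-76) = -8512)
sqrt(Q(58, 161)/t - 5837) = sqrt(-162/(-8512) - 5837) = sqrt(-162*(-1/8512) - 5837) = sqrt(81/4256 - 5837) = sqrt(-24842191/4256) = I*sqrt(6608022806)/1064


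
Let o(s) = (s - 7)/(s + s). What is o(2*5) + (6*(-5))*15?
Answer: -8997/20 ≈ -449.85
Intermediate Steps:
o(s) = (-7 + s)/(2*s) (o(s) = (-7 + s)/((2*s)) = (-7 + s)*(1/(2*s)) = (-7 + s)/(2*s))
o(2*5) + (6*(-5))*15 = (-7 + 2*5)/(2*((2*5))) + (6*(-5))*15 = (½)*(-7 + 10)/10 - 30*15 = (½)*(⅒)*3 - 450 = 3/20 - 450 = -8997/20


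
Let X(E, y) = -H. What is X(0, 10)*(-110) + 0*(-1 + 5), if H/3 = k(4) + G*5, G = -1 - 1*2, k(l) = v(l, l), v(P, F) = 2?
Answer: -4290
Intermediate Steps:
k(l) = 2
G = -3 (G = -1 - 2 = -3)
H = -39 (H = 3*(2 - 3*5) = 3*(2 - 15) = 3*(-13) = -39)
X(E, y) = 39 (X(E, y) = -1*(-39) = 39)
X(0, 10)*(-110) + 0*(-1 + 5) = 39*(-110) + 0*(-1 + 5) = -4290 + 0*4 = -4290 + 0 = -4290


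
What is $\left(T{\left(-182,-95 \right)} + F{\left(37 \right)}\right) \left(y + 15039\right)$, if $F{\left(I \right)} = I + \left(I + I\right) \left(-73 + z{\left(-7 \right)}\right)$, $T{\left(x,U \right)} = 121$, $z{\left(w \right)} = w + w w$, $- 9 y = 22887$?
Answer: $-26691456$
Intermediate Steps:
$y = -2543$ ($y = \left(- \frac{1}{9}\right) 22887 = -2543$)
$z{\left(w \right)} = w + w^{2}$
$F{\left(I \right)} = - 61 I$ ($F{\left(I \right)} = I + \left(I + I\right) \left(-73 - 7 \left(1 - 7\right)\right) = I + 2 I \left(-73 - -42\right) = I + 2 I \left(-73 + 42\right) = I + 2 I \left(-31\right) = I - 62 I = - 61 I$)
$\left(T{\left(-182,-95 \right)} + F{\left(37 \right)}\right) \left(y + 15039\right) = \left(121 - 2257\right) \left(-2543 + 15039\right) = \left(121 - 2257\right) 12496 = \left(-2136\right) 12496 = -26691456$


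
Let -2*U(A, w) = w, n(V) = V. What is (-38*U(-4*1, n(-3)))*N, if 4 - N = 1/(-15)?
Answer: -1159/5 ≈ -231.80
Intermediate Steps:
N = 61/15 (N = 4 - 1/(-15) = 4 - 1*(-1/15) = 4 + 1/15 = 61/15 ≈ 4.0667)
U(A, w) = -w/2
(-38*U(-4*1, n(-3)))*N = -(-19)*(-3)*(61/15) = -38*3/2*(61/15) = -57*61/15 = -1159/5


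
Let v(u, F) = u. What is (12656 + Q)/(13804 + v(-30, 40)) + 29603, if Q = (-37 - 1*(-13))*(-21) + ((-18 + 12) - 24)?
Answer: 203882426/6887 ≈ 29604.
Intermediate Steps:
Q = 474 (Q = (-37 + 13)*(-21) + (-6 - 24) = -24*(-21) - 30 = 504 - 30 = 474)
(12656 + Q)/(13804 + v(-30, 40)) + 29603 = (12656 + 474)/(13804 - 30) + 29603 = 13130/13774 + 29603 = 13130*(1/13774) + 29603 = 6565/6887 + 29603 = 203882426/6887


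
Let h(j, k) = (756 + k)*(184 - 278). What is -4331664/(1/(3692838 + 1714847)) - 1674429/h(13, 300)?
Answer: -775062392598691777/33088 ≈ -2.3424e+13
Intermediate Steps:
h(j, k) = -71064 - 94*k (h(j, k) = (756 + k)*(-94) = -71064 - 94*k)
-4331664/(1/(3692838 + 1714847)) - 1674429/h(13, 300) = -4331664/(1/(3692838 + 1714847)) - 1674429/(-71064 - 94*300) = -4331664/(1/5407685) - 1674429/(-71064 - 28200) = -4331664/1/5407685 - 1674429/(-99264) = -4331664*5407685 - 1674429*(-1/99264) = -23424274437840 + 558143/33088 = -775062392598691777/33088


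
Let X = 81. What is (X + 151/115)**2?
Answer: 89605156/13225 ≈ 6775.4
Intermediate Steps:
(X + 151/115)**2 = (81 + 151/115)**2 = (9466/115)**2 = 89605156/13225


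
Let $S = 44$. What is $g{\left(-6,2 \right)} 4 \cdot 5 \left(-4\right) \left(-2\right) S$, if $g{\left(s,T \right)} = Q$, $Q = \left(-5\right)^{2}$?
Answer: $176000$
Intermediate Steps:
$Q = 25$
$g{\left(s,T \right)} = 25$
$g{\left(-6,2 \right)} 4 \cdot 5 \left(-4\right) \left(-2\right) S = 25 \cdot 4 \cdot 5 \left(-4\right) \left(-2\right) 44 = 25 \cdot 4 \left(\left(-20\right) \left(-2\right)\right) 44 = 25 \cdot 4 \cdot 40 \cdot 44 = 25 \cdot 160 \cdot 44 = 4000 \cdot 44 = 176000$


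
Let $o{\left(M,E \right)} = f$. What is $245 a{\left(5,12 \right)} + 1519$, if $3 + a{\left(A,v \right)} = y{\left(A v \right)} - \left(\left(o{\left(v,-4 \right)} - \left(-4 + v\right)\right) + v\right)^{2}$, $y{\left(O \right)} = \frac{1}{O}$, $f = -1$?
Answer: $- \frac{17003}{12} \approx -1416.9$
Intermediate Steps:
$o{\left(M,E \right)} = -1$
$a{\left(A,v \right)} = -12 + \frac{1}{A v}$ ($a{\left(A,v \right)} = -3 - \left(\left(\left(-1 - \left(-4 + v\right)\right) + v\right)^{2} - \frac{1}{A v}\right) = -3 - \left(\left(\left(3 - v\right) + v\right)^{2} - \frac{1}{A v}\right) = -3 + \left(\frac{1}{A v} - 3^{2}\right) = -3 + \left(\frac{1}{A v} - 9\right) = -3 - \left(9 - \frac{1}{A v}\right) = -12 + \frac{1}{A v}$)
$245 a{\left(5,12 \right)} + 1519 = 245 \left(-12 + \frac{1}{5 \cdot 12}\right) + 1519 = 245 \left(-12 + \frac{1}{5} \cdot \frac{1}{12}\right) + 1519 = 245 \left(-12 + \frac{1}{60}\right) + 1519 = 245 \left(- \frac{719}{60}\right) + 1519 = - \frac{35231}{12} + 1519 = - \frac{17003}{12}$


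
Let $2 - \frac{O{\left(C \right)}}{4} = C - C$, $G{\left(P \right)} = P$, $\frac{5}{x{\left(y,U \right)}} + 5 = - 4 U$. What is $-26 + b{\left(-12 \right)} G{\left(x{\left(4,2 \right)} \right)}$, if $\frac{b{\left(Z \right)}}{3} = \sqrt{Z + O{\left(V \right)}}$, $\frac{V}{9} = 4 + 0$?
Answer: $-26 - \frac{30 i}{13} \approx -26.0 - 2.3077 i$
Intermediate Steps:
$x{\left(y,U \right)} = \frac{5}{-5 - 4 U}$
$V = 36$ ($V = 9 \left(4 + 0\right) = 9 \cdot 4 = 36$)
$O{\left(C \right)} = 8$ ($O{\left(C \right)} = 8 - 4 \left(C - C\right) = 8 - 0 = 8 + 0 = 8$)
$b{\left(Z \right)} = 3 \sqrt{8 + Z}$ ($b{\left(Z \right)} = 3 \sqrt{Z + 8} = 3 \sqrt{8 + Z}$)
$-26 + b{\left(-12 \right)} G{\left(x{\left(4,2 \right)} \right)} = -26 + 3 \sqrt{8 - 12} \left(- \frac{5}{5 + 4 \cdot 2}\right) = -26 + 3 \sqrt{-4} \left(- \frac{5}{5 + 8}\right) = -26 + 3 \cdot 2 i \left(- \frac{5}{13}\right) = -26 + 6 i \left(\left(-5\right) \frac{1}{13}\right) = -26 + 6 i \left(- \frac{5}{13}\right) = -26 - \frac{30 i}{13}$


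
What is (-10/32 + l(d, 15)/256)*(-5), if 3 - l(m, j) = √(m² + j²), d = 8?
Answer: 235/128 ≈ 1.8359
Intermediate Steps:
l(m, j) = 3 - √(j² + m²) (l(m, j) = 3 - √(m² + j²) = 3 - √(j² + m²))
(-10/32 + l(d, 15)/256)*(-5) = (-10/32 + (3 - √(15² + 8²))/256)*(-5) = (-10*1/32 + (3 - √(225 + 64))*(1/256))*(-5) = (-5/16 + (3 - √289)*(1/256))*(-5) = (-5/16 + (3 - 1*17)*(1/256))*(-5) = (-5/16 + (3 - 17)*(1/256))*(-5) = (-5/16 - 14*1/256)*(-5) = (-5/16 - 7/128)*(-5) = -47/128*(-5) = 235/128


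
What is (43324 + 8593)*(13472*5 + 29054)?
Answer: 5005525638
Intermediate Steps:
(43324 + 8593)*(13472*5 + 29054) = 51917*(67360 + 29054) = 51917*96414 = 5005525638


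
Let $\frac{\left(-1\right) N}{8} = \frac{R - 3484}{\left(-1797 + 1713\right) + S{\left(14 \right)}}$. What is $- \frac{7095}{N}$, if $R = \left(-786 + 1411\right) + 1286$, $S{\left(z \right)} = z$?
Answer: $\frac{22575}{572} \approx 39.467$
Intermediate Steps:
$R = 1911$ ($R = 625 + 1286 = 1911$)
$N = - \frac{6292}{35}$ ($N = - 8 \frac{1911 - 3484}{\left(-1797 + 1713\right) + 14} = - 8 \left(- \frac{1573}{-84 + 14}\right) = - 8 \left(- \frac{1573}{-70}\right) = - 8 \left(\left(-1573\right) \left(- \frac{1}{70}\right)\right) = \left(-8\right) \frac{1573}{70} = - \frac{6292}{35} \approx -179.77$)
$- \frac{7095}{N} = - \frac{7095}{- \frac{6292}{35}} = \left(-7095\right) \left(- \frac{35}{6292}\right) = \frac{22575}{572}$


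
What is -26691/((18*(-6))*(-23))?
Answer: -8897/828 ≈ -10.745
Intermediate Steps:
-26691/((18*(-6))*(-23)) = -26691/((-108*(-23))) = -26691/2484 = -26691*1/2484 = -8897/828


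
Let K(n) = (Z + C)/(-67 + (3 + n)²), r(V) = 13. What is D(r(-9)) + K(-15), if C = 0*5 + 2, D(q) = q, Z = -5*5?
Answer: 978/77 ≈ 12.701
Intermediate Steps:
Z = -25
C = 2 (C = 0 + 2 = 2)
K(n) = -23/(-67 + (3 + n)²) (K(n) = (-25 + 2)/(-67 + (3 + n)²) = -23/(-67 + (3 + n)²))
D(r(-9)) + K(-15) = 13 - 23/(-67 + (3 - 15)²) = 13 - 23/(-67 + (-12)²) = 13 - 23/(-67 + 144) = 13 - 23/77 = 978/77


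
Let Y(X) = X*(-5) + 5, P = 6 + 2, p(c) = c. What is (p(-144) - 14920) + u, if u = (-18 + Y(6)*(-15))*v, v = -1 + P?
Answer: -12565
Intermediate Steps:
P = 8
Y(X) = 5 - 5*X (Y(X) = -5*X + 5 = 5 - 5*X)
v = 7 (v = -1 + 8 = 7)
u = 2499 (u = (-18 + (5 - 5*6)*(-15))*7 = (-18 + (5 - 30)*(-15))*7 = (-18 - 25*(-15))*7 = (-18 + 375)*7 = 357*7 = 2499)
(p(-144) - 14920) + u = (-144 - 14920) + 2499 = -15064 + 2499 = -12565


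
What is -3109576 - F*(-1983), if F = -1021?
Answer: -5134219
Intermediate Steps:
-3109576 - F*(-1983) = -3109576 - (-1021)*(-1983) = -3109576 - 1*2024643 = -3109576 - 2024643 = -5134219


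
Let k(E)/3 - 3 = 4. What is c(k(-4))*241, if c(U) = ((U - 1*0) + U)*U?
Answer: 212562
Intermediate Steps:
k(E) = 21 (k(E) = 9 + 3*4 = 9 + 12 = 21)
c(U) = 2*U² (c(U) = ((U + 0) + U)*U = (U + U)*U = (2*U)*U = 2*U²)
c(k(-4))*241 = (2*21²)*241 = (2*441)*241 = 882*241 = 212562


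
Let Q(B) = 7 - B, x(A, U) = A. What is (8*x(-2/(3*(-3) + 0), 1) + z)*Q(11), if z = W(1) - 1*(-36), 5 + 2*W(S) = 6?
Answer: -1378/9 ≈ -153.11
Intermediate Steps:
W(S) = ½ (W(S) = -5/2 + (½)*6 = -5/2 + 3 = ½)
z = 73/2 (z = ½ - 1*(-36) = ½ + 36 = 73/2 ≈ 36.500)
(8*x(-2/(3*(-3) + 0), 1) + z)*Q(11) = (8*(-2/(3*(-3) + 0)) + 73/2)*(7 - 1*11) = (8*(-2/(-9 + 0)) + 73/2)*(7 - 11) = (8*(-2/(-9)) + 73/2)*(-4) = (8*(-2*(-⅑)) + 73/2)*(-4) = (8*(2/9) + 73/2)*(-4) = (16/9 + 73/2)*(-4) = (689/18)*(-4) = -1378/9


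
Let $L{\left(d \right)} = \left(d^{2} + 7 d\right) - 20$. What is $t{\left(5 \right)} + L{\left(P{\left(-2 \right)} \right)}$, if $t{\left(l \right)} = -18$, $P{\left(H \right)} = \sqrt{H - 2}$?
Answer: $-42 + 14 i \approx -42.0 + 14.0 i$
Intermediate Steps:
$P{\left(H \right)} = \sqrt{-2 + H}$
$L{\left(d \right)} = -20 + d^{2} + 7 d$
$t{\left(5 \right)} + L{\left(P{\left(-2 \right)} \right)} = -18 + \left(-20 + \left(\sqrt{-2 - 2}\right)^{2} + 7 \sqrt{-2 - 2}\right) = -18 + \left(-20 + \left(\sqrt{-4}\right)^{2} + 7 \sqrt{-4}\right) = -18 + \left(-20 + \left(2 i\right)^{2} + 7 \cdot 2 i\right) = -18 - \left(24 - 14 i\right) = -42 + 14 i$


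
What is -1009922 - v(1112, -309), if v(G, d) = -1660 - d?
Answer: -1008571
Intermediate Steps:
-1009922 - v(1112, -309) = -1009922 - (-1660 - 1*(-309)) = -1009922 - (-1660 + 309) = -1009922 - 1*(-1351) = -1009922 + 1351 = -1008571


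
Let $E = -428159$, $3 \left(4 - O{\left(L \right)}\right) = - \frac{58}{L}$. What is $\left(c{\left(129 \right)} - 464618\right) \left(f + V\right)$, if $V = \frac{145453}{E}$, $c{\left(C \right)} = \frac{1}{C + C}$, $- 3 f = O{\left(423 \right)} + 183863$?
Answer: $\frac{5987682209424564897875}{210270169377} \approx 2.8476 \cdot 10^{10}$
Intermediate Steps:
$O{\left(L \right)} = 4 + \frac{58}{3 L}$ ($O{\left(L \right)} = 4 - \frac{\left(-58\right) \frac{1}{L}}{3} = 4 + \frac{58}{3 L}$)
$f = - \frac{233327281}{3807}$ ($f = - \frac{\left(4 + \frac{58}{3 \cdot 423}\right) + 183863}{3} = - \frac{\left(4 + \frac{58}{3} \cdot \frac{1}{423}\right) + 183863}{3} = - \frac{\left(4 + \frac{58}{1269}\right) + 183863}{3} = - \frac{\frac{5134}{1269} + 183863}{3} = \left(- \frac{1}{3}\right) \frac{233327281}{1269} = - \frac{233327281}{3807} \approx -61289.0$)
$c{\left(C \right)} = \frac{1}{2 C}$
$V = - \frac{145453}{428159}$ ($V = \frac{145453}{-428159} = 145453 \left(- \frac{1}{428159}\right) = - \frac{145453}{428159} \approx -0.33972$)
$\left(c{\left(129 \right)} - 464618\right) \left(f + V\right) = \left(\frac{1}{2 \cdot 129} - 464618\right) \left(- \frac{233327281}{3807} - \frac{145453}{428159}\right) = \left(\frac{1}{2} \cdot \frac{1}{129} - 464618\right) \left(- \frac{99901729045250}{1630001313}\right) = \left(\frac{1}{258} - 464618\right) \left(- \frac{99901729045250}{1630001313}\right) = \left(- \frac{119871443}{258}\right) \left(- \frac{99901729045250}{1630001313}\right) = \frac{5987682209424564897875}{210270169377}$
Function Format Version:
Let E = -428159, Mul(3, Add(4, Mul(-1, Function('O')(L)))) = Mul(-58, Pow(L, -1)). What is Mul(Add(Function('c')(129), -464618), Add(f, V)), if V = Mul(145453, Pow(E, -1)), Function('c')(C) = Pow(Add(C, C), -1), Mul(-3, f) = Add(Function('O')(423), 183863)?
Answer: Rational(5987682209424564897875, 210270169377) ≈ 2.8476e+10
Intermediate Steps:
Function('O')(L) = Add(4, Mul(Rational(58, 3), Pow(L, -1))) (Function('O')(L) = Add(4, Mul(Rational(-1, 3), Mul(-58, Pow(L, -1)))) = Add(4, Mul(Rational(58, 3), Pow(L, -1))))
f = Rational(-233327281, 3807) (f = Mul(Rational(-1, 3), Add(Add(4, Mul(Rational(58, 3), Pow(423, -1))), 183863)) = Mul(Rational(-1, 3), Add(Add(4, Mul(Rational(58, 3), Rational(1, 423))), 183863)) = Mul(Rational(-1, 3), Add(Add(4, Rational(58, 1269)), 183863)) = Mul(Rational(-1, 3), Add(Rational(5134, 1269), 183863)) = Mul(Rational(-1, 3), Rational(233327281, 1269)) = Rational(-233327281, 3807) ≈ -61289.)
Function('c')(C) = Mul(Rational(1, 2), Pow(C, -1)) (Function('c')(C) = Pow(Mul(2, C), -1) = Mul(Rational(1, 2), Pow(C, -1)))
V = Rational(-145453, 428159) (V = Mul(145453, Pow(-428159, -1)) = Mul(145453, Rational(-1, 428159)) = Rational(-145453, 428159) ≈ -0.33972)
Mul(Add(Function('c')(129), -464618), Add(f, V)) = Mul(Add(Mul(Rational(1, 2), Pow(129, -1)), -464618), Add(Rational(-233327281, 3807), Rational(-145453, 428159))) = Mul(Add(Mul(Rational(1, 2), Rational(1, 129)), -464618), Rational(-99901729045250, 1630001313)) = Mul(Add(Rational(1, 258), -464618), Rational(-99901729045250, 1630001313)) = Mul(Rational(-119871443, 258), Rational(-99901729045250, 1630001313)) = Rational(5987682209424564897875, 210270169377)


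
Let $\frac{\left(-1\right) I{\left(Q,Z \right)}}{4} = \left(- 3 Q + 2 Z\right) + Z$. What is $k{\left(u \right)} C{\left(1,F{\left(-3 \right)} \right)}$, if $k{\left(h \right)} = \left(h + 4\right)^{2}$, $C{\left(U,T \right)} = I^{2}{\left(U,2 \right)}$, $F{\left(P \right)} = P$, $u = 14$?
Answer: $46656$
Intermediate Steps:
$I{\left(Q,Z \right)} = - 12 Z + 12 Q$ ($I{\left(Q,Z \right)} = - 4 \left(\left(- 3 Q + 2 Z\right) + Z\right) = - 4 \left(- 3 Q + 3 Z\right) = - 12 Z + 12 Q$)
$C{\left(U,T \right)} = \left(-24 + 12 U\right)^{2}$ ($C{\left(U,T \right)} = \left(\left(-12\right) 2 + 12 U\right)^{2} = \left(-24 + 12 U\right)^{2}$)
$k{\left(h \right)} = \left(4 + h\right)^{2}$
$k{\left(u \right)} C{\left(1,F{\left(-3 \right)} \right)} = \left(4 + 14\right)^{2} \cdot 144 \left(-2 + 1\right)^{2} = 18^{2} \cdot 144 \left(-1\right)^{2} = 324 \cdot 144 \cdot 1 = 324 \cdot 144 = 46656$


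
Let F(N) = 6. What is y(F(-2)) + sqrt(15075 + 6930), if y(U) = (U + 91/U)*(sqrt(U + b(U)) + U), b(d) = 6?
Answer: 127 + 3*sqrt(2445) + 127*sqrt(3)/3 ≈ 348.66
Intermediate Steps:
y(U) = (U + sqrt(6 + U))*(U + 91/U) (y(U) = (U + 91/U)*(sqrt(U + 6) + U) = (U + 91/U)*(sqrt(6 + U) + U) = (U + 91/U)*(U + sqrt(6 + U)) = (U + sqrt(6 + U))*(U + 91/U))
y(F(-2)) + sqrt(15075 + 6930) = (91 + 6**2 + 6*sqrt(6 + 6) + 91*sqrt(6 + 6)/6) + sqrt(15075 + 6930) = (91 + 36 + 6*sqrt(12) + 91*(1/6)*sqrt(12)) + sqrt(22005) = (91 + 36 + 6*(2*sqrt(3)) + 91*(1/6)*(2*sqrt(3))) + 3*sqrt(2445) = (91 + 36 + 12*sqrt(3) + 91*sqrt(3)/3) + 3*sqrt(2445) = (127 + 127*sqrt(3)/3) + 3*sqrt(2445) = 127 + 3*sqrt(2445) + 127*sqrt(3)/3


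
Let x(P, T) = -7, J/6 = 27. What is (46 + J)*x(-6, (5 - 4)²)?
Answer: -1456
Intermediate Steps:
J = 162 (J = 6*27 = 162)
(46 + J)*x(-6, (5 - 4)²) = (46 + 162)*(-7) = 208*(-7) = -1456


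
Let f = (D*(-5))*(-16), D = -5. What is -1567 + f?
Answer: -1967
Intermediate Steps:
f = -400 (f = -5*(-5)*(-16) = 25*(-16) = -400)
-1567 + f = -1567 - 400 = -1967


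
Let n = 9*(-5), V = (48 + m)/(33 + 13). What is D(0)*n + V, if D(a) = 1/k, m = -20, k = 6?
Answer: -317/46 ≈ -6.8913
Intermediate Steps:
V = 14/23 (V = (48 - 20)/(33 + 13) = 28/46 = 28*(1/46) = 14/23 ≈ 0.60870)
D(a) = ⅙ (D(a) = 1/6 = ⅙)
n = -45
D(0)*n + V = (⅙)*(-45) + 14/23 = -15/2 + 14/23 = -317/46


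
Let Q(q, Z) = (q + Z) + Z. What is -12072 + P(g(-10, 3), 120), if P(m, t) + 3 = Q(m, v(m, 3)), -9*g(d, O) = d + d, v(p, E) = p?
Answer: -36205/3 ≈ -12068.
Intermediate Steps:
Q(q, Z) = q + 2*Z (Q(q, Z) = (Z + q) + Z = q + 2*Z)
g(d, O) = -2*d/9 (g(d, O) = -(d + d)/9 = -2*d/9)
P(m, t) = -3 + 3*m (P(m, t) = -3 + (m + 2*m) = -3 + 3*m)
-12072 + P(g(-10, 3), 120) = -12072 + (-3 + 3*(-2/9*(-10))) = -12072 + (-3 + 3*(20/9)) = -12072 + (-3 + 20/3) = -12072 + 11/3 = -36205/3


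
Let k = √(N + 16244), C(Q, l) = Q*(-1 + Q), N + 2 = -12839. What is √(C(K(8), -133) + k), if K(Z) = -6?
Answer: √(42 + √3403) ≈ 10.017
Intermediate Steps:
N = -12841 (N = -2 - 12839 = -12841)
k = √3403 (k = √(-12841 + 16244) = √3403 ≈ 58.335)
√(C(K(8), -133) + k) = √(-6*(-1 - 6) + √3403) = √(-6*(-7) + √3403) = √(42 + √3403)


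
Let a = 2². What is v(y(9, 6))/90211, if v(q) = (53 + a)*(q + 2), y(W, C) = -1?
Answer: 57/90211 ≈ 0.00063185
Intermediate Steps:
a = 4
v(q) = 114 + 57*q (v(q) = (53 + 4)*(q + 2) = 57*(2 + q) = 114 + 57*q)
v(y(9, 6))/90211 = (114 + 57*(-1))/90211 = (114 - 57)*(1/90211) = 57*(1/90211) = 57/90211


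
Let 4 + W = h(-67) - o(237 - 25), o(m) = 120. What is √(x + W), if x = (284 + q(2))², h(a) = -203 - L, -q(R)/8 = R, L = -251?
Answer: 6*√1993 ≈ 267.86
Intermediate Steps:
q(R) = -8*R
h(a) = 48 (h(a) = -203 - 1*(-251) = -203 + 251 = 48)
W = -76 (W = -4 + (48 - 1*120) = -4 + (48 - 120) = -4 - 72 = -76)
x = 71824 (x = (284 - 8*2)² = (284 - 16)² = 268² = 71824)
√(x + W) = √(71824 - 76) = √71748 = 6*√1993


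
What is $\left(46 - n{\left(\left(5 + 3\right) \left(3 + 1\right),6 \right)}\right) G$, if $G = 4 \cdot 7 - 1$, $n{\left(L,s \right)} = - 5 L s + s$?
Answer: $27000$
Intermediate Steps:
$n{\left(L,s \right)} = s - 5 L s$ ($n{\left(L,s \right)} = - 5 L s + s = s - 5 L s$)
$G = 27$ ($G = 28 - 1 = 27$)
$\left(46 - n{\left(\left(5 + 3\right) \left(3 + 1\right),6 \right)}\right) G = \left(46 - 6 \left(1 - 5 \left(5 + 3\right) \left(3 + 1\right)\right)\right) 27 = \left(46 - 6 \left(1 - 5 \cdot 8 \cdot 4\right)\right) 27 = \left(46 - 6 \left(1 - 160\right)\right) 27 = \left(46 - 6 \left(-159\right)\right) 27 = \left(46 - -954\right) 27 = \left(46 + 954\right) 27 = 1000 \cdot 27 = 27000$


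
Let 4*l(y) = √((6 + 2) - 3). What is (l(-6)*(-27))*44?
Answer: -297*√5 ≈ -664.11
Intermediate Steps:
l(y) = √5/4 (l(y) = √((6 + 2) - 3)/4 = √(8 - 3)/4 = √5/4)
(l(-6)*(-27))*44 = ((√5/4)*(-27))*44 = -27*√5/4*44 = -297*√5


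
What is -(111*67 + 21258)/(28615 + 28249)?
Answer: -28695/56864 ≈ -0.50463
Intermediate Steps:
-(111*67 + 21258)/(28615 + 28249) = -(7437 + 21258)/56864 = -28695/56864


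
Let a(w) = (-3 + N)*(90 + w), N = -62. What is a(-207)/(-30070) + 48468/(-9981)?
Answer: -102222551/20008578 ≈ -5.1089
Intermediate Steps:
a(w) = -5850 - 65*w (a(w) = (-3 - 62)*(90 + w) = -65*(90 + w) = -5850 - 65*w)
a(-207)/(-30070) + 48468/(-9981) = (-5850 - 65*(-207))/(-30070) + 48468/(-9981) = (-5850 + 13455)*(-1/30070) + 48468*(-1/9981) = 7605*(-1/30070) - 16156/3327 = -1521/6014 - 16156/3327 = -102222551/20008578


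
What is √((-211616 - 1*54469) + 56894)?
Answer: I*√209191 ≈ 457.37*I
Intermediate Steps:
√((-211616 - 1*54469) + 56894) = √((-211616 - 54469) + 56894) = √(-266085 + 56894) = √(-209191) = I*√209191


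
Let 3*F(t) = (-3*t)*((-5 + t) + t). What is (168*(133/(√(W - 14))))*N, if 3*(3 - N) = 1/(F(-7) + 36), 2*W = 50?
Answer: 6509552*√11/1067 ≈ 20234.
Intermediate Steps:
W = 25 (W = (½)*50 = 25)
F(t) = -t*(-5 + 2*t) (F(t) = ((-3*t)*((-5 + t) + t))/3 = ((-3*t)*(-5 + 2*t))/3 = (-3*t*(-5 + 2*t))/3 = -t*(-5 + 2*t))
N = 874/291 (N = 3 - 1/(3*(-7*(5 - 2*(-7)) + 36)) = 3 - 1/(3*(-7*(5 + 14) + 36)) = 3 - 1/(3*(-7*19 + 36)) = 3 - 1/(3*(-133 + 36)) = 3 - ⅓/(-97) = 3 - ⅓*(-1/97) = 3 + 1/291 = 874/291 ≈ 3.0034)
(168*(133/(√(W - 14))))*N = (168*(133/(√(25 - 14))))*(874/291) = (168*(133/(√11)))*(874/291) = (168*(133*(√11/11)))*(874/291) = (168*(133*√11/11))*(874/291) = (22344*√11/11)*(874/291) = 6509552*√11/1067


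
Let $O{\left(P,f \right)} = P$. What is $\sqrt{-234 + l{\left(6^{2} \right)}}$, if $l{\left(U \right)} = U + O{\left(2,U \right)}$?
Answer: $14 i \approx 14.0 i$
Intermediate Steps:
$l{\left(U \right)} = 2 + U$ ($l{\left(U \right)} = U + 2 = 2 + U$)
$\sqrt{-234 + l{\left(6^{2} \right)}} = \sqrt{-234 + \left(2 + 6^{2}\right)} = \sqrt{-234 + \left(2 + 36\right)} = \sqrt{-234 + 38} = \sqrt{-196} = 14 i$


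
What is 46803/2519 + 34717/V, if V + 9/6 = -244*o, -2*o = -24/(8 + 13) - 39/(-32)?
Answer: 894119053/199001 ≈ 4493.0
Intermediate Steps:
o = -17/448 (o = -(-24/(8 + 13) - 39/(-32))/2 = -(-24/21 - 39*(-1/32))/2 = -(-24*1/21 + 39/32)/2 = -(-8/7 + 39/32)/2 = -½*17/224 = -17/448 ≈ -0.037946)
V = 869/112 (V = -3/2 - 244*(-17/448) = -3/2 + 1037/112 = 869/112 ≈ 7.7589)
46803/2519 + 34717/V = 46803/2519 + 34717/(869/112) = 46803*(1/2519) + 34717*(112/869) = 46803/2519 + 3888304/869 = 894119053/199001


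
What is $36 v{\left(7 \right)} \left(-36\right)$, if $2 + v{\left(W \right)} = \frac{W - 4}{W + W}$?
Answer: $\frac{16200}{7} \approx 2314.3$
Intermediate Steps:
$v{\left(W \right)} = -2 + \frac{-4 + W}{2 W}$ ($v{\left(W \right)} = -2 + \frac{W - 4}{W + W} = -2 + \frac{-4 + W}{2 W}$)
$36 v{\left(7 \right)} \left(-36\right) = 36 \left(- \frac{3}{2} - \frac{2}{7}\right) \left(-36\right) = 36 \left(- \frac{25}{14}\right) \left(-36\right) = \left(- \frac{450}{7}\right) \left(-36\right) = \frac{16200}{7}$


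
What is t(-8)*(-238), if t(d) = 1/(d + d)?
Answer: 119/8 ≈ 14.875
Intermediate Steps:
t(d) = 1/(2*d)
t(-8)*(-238) = ((½)/(-8))*(-238) = ((½)*(-⅛))*(-238) = -1/16*(-238) = 119/8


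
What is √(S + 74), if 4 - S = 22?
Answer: 2*√14 ≈ 7.4833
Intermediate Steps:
S = -18 (S = 4 - 1*22 = 4 - 22 = -18)
√(S + 74) = √(-18 + 74) = √56 = 2*√14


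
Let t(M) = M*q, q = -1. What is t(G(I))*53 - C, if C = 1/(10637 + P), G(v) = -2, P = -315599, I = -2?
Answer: 32325973/304962 ≈ 106.00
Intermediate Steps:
t(M) = -M (t(M) = M*(-1) = -M)
C = -1/304962 (C = 1/(10637 - 315599) = 1/(-304962) = -1/304962 ≈ -3.2791e-6)
t(G(I))*53 - C = -1*(-2)*53 - 1*(-1/304962) = 2*53 + 1/304962 = 106 + 1/304962 = 32325973/304962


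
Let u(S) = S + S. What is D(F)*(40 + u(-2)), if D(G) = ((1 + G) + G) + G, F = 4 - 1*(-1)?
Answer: 576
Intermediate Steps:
F = 5 (F = 4 + 1 = 5)
u(S) = 2*S
D(G) = 1 + 3*G (D(G) = (1 + 2*G) + G = 1 + 3*G)
D(F)*(40 + u(-2)) = (1 + 3*5)*(40 + 2*(-2)) = (1 + 15)*(40 - 4) = 16*36 = 576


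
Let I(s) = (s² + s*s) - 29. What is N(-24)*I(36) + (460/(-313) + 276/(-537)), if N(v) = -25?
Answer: -3590041161/56027 ≈ -64077.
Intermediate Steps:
I(s) = -29 + 2*s² (I(s) = (s² + s²) - 29 = 2*s² - 29 = -29 + 2*s²)
N(-24)*I(36) + (460/(-313) + 276/(-537)) = -25*(-29 + 2*36²) + (460/(-313) + 276/(-537)) = -25*(-29 + 2*1296) + (460*(-1/313) + 276*(-1/537)) = -25*(-29 + 2592) + (-460/313 - 92/179) = -25*2563 - 111136/56027 = -64075 - 111136/56027 = -3590041161/56027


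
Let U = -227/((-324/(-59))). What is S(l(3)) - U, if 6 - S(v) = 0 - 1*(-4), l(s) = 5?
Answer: 14041/324 ≈ 43.336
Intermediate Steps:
S(v) = 2 (S(v) = 6 - (0 - 1*(-4)) = 6 - (0 + 4) = 6 - 1*4 = 6 - 4 = 2)
U = -13393/324 (U = -227/((-324*(-1/59))) = -227/324/59 = -227*59/324 = -13393/324 ≈ -41.336)
S(l(3)) - U = 2 - 1*(-13393/324) = 2 + 13393/324 = 14041/324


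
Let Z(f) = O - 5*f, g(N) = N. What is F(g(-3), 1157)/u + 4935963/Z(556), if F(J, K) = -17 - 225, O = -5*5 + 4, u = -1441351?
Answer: -7114454528171/4037224151 ≈ -1762.2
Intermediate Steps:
O = -21 (O = -25 + 4 = -21)
F(J, K) = -242
Z(f) = -21 - 5*f
F(g(-3), 1157)/u + 4935963/Z(556) = -242/(-1441351) + 4935963/(-21 - 5*556) = -242*(-1/1441351) + 4935963/(-21 - 2780) = 242/1441351 + 4935963/(-2801) = 242/1441351 + 4935963*(-1/2801) = 242/1441351 - 4935963/2801 = -7114454528171/4037224151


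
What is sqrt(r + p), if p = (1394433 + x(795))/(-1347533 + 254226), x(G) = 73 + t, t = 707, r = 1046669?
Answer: sqrt(1251103069091605190)/1093307 ≈ 1023.1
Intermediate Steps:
x(G) = 780 (x(G) = 73 + 707 = 780)
p = -1395213/1093307 (p = (1394433 + 780)/(-1347533 + 254226) = 1395213/(-1093307) = 1395213*(-1/1093307) = -1395213/1093307 ≈ -1.2761)
sqrt(r + p) = sqrt(1046669 - 1395213/1093307) = sqrt(1144329149170/1093307) = sqrt(1251103069091605190)/1093307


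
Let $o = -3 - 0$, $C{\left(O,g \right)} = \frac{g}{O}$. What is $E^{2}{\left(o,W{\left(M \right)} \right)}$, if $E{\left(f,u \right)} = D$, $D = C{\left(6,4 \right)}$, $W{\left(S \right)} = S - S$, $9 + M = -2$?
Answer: $\frac{4}{9} \approx 0.44444$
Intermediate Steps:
$M = -11$ ($M = -9 - 2 = -11$)
$W{\left(S \right)} = 0$
$D = \frac{2}{3}$ ($D = \frac{4}{6} = 4 \cdot \frac{1}{6} = \frac{2}{3} \approx 0.66667$)
$o = -3$ ($o = -3 + 0 = -3$)
$E{\left(f,u \right)} = \frac{2}{3}$
$E^{2}{\left(o,W{\left(M \right)} \right)} = \left(\frac{2}{3}\right)^{2} = \frac{4}{9}$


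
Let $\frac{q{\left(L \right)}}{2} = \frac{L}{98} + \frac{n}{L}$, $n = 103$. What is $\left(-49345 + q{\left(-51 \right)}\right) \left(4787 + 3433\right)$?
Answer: $- \frac{337912829000}{833} \approx -4.0566 \cdot 10^{8}$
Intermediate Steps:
$q{\left(L \right)} = \frac{206}{L} + \frac{L}{49}$ ($q{\left(L \right)} = 2 \left(\frac{L}{98} + \frac{103}{L}\right) = 2 \left(\frac{103}{L} + \frac{L}{98}\right) = \frac{206}{L} + \frac{L}{49}$)
$\left(-49345 + q{\left(-51 \right)}\right) \left(4787 + 3433\right) = \left(-49345 + \left(\frac{206}{-51} + \frac{1}{49} \left(-51\right)\right)\right) \left(4787 + 3433\right) = \left(-49345 + \left(206 \left(- \frac{1}{51}\right) - \frac{51}{49}\right)\right) 8220 = \left(-49345 - \frac{12695}{2499}\right) 8220 = \left(- \frac{123325850}{2499}\right) 8220 = - \frac{337912829000}{833}$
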